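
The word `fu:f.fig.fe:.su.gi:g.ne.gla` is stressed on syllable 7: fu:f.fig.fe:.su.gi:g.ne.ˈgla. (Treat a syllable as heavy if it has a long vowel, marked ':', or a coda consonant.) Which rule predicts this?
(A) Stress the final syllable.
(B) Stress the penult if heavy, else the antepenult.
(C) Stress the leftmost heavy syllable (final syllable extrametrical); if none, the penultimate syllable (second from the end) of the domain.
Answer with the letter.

A

Rule A → syllable 7 ✓.
Rule B → syllable 5 (observed: 7).
Rule C → syllable 1 (observed: 7).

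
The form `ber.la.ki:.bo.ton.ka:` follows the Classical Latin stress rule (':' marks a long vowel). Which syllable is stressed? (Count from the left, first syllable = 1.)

5

Classical Latin: stress the penult if heavy (long vowel or closed), else the antepenult.
Weights: 4 bo L, 5 ton H, 6 ka: H.
The penult (syllable 5, ton) is heavy, so it takes stress.
Stress on syllable 5: ber.la.ki:.bo.ˈton.ka:.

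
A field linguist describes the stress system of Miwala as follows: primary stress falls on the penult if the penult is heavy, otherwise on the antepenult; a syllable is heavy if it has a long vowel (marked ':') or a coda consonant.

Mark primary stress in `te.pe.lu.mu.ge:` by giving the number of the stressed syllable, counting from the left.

Weights: 3 lu L, 4 mu L, 5 ge: H.
The penult (syllable 4, mu) is light, so stress falls on the antepenult (syllable 3, lu).
Primary stress: syllable 3 → te.pe.ˈlu.mu.ge:.

3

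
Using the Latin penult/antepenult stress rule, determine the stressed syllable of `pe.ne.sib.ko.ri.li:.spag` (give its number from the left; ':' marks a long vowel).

6

Classical Latin: stress the penult if heavy (long vowel or closed), else the antepenult.
Weights: 5 ri L, 6 li: H, 7 spag H.
The penult (syllable 6, li:) is heavy, so it takes stress.
Stress on syllable 6: pe.ne.sib.ko.ri.ˈli:.spag.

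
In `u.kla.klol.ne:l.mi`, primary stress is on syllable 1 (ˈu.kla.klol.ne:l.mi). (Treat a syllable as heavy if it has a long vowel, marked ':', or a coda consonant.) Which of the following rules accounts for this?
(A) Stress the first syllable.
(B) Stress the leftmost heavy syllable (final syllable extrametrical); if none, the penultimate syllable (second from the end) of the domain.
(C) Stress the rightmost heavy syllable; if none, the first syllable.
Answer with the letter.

A

Rule A → syllable 1 ✓.
Rule B → syllable 3 (observed: 1).
Rule C → syllable 4 (observed: 1).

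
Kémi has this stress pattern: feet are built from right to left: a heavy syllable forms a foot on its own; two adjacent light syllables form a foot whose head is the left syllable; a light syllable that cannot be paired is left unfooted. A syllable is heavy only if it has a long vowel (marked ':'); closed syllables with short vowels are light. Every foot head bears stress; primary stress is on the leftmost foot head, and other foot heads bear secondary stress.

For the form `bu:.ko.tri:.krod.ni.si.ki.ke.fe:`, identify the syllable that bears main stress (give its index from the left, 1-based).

1

Weights: 1 bu: H, 2 ko L, 3 tri: H, 4 krod L, 5 ni L, 6 si L, 7 ki L, 8 ke L, 9 fe: H.
Parse right to left (heavy = foot alone; LL = one foot; stranded L unfooted): (ˈbu:) ko (ˈtri:) krod (ˈni.si) (ˈki.ke) (ˈfe:).
Foot heads: 1, 3, 5, 7, 9.
Primary stress on the leftmost head = syllable 1.
Primary stress: syllable 1 → ˈbu:.ko.tri:.krod.ni.si.ki.ke.fe:.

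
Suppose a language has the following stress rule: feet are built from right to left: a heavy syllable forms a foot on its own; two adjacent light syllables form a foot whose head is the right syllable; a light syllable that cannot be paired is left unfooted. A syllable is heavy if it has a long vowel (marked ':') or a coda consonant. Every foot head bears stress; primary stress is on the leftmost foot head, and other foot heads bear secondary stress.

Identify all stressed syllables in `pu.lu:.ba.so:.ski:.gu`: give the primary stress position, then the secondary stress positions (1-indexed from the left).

primary 2, secondary 4, 5

Weights: 1 pu L, 2 lu: H, 3 ba L, 4 so: H, 5 ski: H, 6 gu L.
Parse right to left (heavy = foot alone; LL = one foot; stranded L unfooted): pu (ˈlu:) ba (ˈso:) (ˈski:) gu.
Foot heads: 2, 4, 5.
Primary stress on the leftmost head = syllable 2.
Secondary stress on 4, 5: pu.ˈlu:.ba.ˌso:.ˌski:.gu.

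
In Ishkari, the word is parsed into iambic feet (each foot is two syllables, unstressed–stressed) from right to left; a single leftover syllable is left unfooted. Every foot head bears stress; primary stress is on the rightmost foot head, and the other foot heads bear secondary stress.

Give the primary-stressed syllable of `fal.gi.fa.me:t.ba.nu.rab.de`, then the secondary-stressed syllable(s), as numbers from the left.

primary 8, secondary 2, 4, 6

Parse right to left into iambic (σˈσ) feet: (fal.ˈgi) (fa.ˈme:t) (ba.ˈnu) (rab.ˈde).
Foot heads (stressed positions): 2, 4, 6, 8.
End Rule Rightmost: primary stress on the rightmost head = syllable 8.
Secondary stress on 2, 4, 6: fal.ˌgi.fa.ˌme:t.ba.ˌnu.rab.ˈde.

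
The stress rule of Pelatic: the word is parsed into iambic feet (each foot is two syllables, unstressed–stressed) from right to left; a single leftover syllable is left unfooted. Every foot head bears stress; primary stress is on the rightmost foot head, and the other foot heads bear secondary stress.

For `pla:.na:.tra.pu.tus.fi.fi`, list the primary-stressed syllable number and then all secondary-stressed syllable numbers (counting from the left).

primary 7, secondary 3, 5

Parse right to left into iambic (σˈσ) feet: pla: (na:.ˈtra) (pu.ˈtus) (fi.ˈfi). Syllable 1 is left unfooted.
Foot heads (stressed positions): 3, 5, 7.
End Rule Rightmost: primary stress on the rightmost head = syllable 7.
Secondary stress on 3, 5: pla:.na:.ˌtra.pu.ˌtus.fi.ˈfi.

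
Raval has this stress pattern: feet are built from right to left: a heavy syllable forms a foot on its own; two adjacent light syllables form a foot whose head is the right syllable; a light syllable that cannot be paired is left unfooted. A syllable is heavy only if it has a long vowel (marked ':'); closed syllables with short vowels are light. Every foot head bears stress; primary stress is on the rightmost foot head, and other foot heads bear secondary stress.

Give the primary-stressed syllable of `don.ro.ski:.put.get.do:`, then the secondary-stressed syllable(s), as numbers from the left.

Weights: 1 don L, 2 ro L, 3 ski: H, 4 put L, 5 get L, 6 do: H.
Parse right to left (heavy = foot alone; LL = one foot; stranded L unfooted): (don.ˈro) (ˈski:) (put.ˈget) (ˈdo:).
Foot heads: 2, 3, 5, 6.
Primary stress on the rightmost head = syllable 6.
Secondary stress on 2, 3, 5: don.ˌro.ˌski:.put.ˌget.ˈdo:.

primary 6, secondary 2, 3, 5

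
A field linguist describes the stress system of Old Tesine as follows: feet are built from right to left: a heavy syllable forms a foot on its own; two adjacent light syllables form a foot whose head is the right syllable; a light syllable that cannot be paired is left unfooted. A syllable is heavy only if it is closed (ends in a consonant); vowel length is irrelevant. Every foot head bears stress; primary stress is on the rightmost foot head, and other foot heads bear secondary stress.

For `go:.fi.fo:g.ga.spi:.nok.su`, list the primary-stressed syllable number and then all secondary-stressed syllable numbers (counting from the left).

primary 6, secondary 2, 3, 5

Weights: 1 go: L, 2 fi L, 3 fo:g H, 4 ga L, 5 spi: L, 6 nok H, 7 su L.
Parse right to left (heavy = foot alone; LL = one foot; stranded L unfooted): (go:.ˈfi) (ˈfo:g) (ga.ˈspi:) (ˈnok) su.
Foot heads: 2, 3, 5, 6.
Primary stress on the rightmost head = syllable 6.
Secondary stress on 2, 3, 5: go:.ˌfi.ˌfo:g.ga.ˌspi:.ˈnok.su.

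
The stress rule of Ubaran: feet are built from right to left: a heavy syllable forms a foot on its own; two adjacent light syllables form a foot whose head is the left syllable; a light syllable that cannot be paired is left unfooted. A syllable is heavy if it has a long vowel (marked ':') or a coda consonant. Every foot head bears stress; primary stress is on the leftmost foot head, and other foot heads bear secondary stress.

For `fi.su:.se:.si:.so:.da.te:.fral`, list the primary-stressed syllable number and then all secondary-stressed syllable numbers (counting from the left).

Weights: 1 fi L, 2 su: H, 3 se: H, 4 si: H, 5 so: H, 6 da L, 7 te: H, 8 fral H.
Parse right to left (heavy = foot alone; LL = one foot; stranded L unfooted): fi (ˈsu:) (ˈse:) (ˈsi:) (ˈso:) da (ˈte:) (ˈfral).
Foot heads: 2, 3, 4, 5, 7, 8.
Primary stress on the leftmost head = syllable 2.
Secondary stress on 3, 4, 5, 7, 8: fi.ˈsu:.ˌse:.ˌsi:.ˌso:.da.ˌte:.ˌfral.

primary 2, secondary 3, 4, 5, 7, 8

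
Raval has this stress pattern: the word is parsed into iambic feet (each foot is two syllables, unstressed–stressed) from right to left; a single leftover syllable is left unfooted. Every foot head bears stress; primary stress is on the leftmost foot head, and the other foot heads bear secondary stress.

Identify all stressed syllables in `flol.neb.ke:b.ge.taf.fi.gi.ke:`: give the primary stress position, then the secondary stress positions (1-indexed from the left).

primary 2, secondary 4, 6, 8

Parse right to left into iambic (σˈσ) feet: (flol.ˈneb) (ke:b.ˈge) (taf.ˈfi) (gi.ˈke:).
Foot heads (stressed positions): 2, 4, 6, 8.
End Rule Leftmost: primary stress on the leftmost head = syllable 2.
Secondary stress on 4, 6, 8: flol.ˈneb.ke:b.ˌge.taf.ˌfi.gi.ˌke:.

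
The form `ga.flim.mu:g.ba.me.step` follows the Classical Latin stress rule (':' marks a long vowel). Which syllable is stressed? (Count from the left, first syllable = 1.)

4

Classical Latin: stress the penult if heavy (long vowel or closed), else the antepenult.
Weights: 4 ba L, 5 me L, 6 step H.
The penult (syllable 5, me) is light, so stress falls on the antepenult (syllable 4, ba).
Stress on syllable 4: ga.flim.mu:g.ˈba.me.step.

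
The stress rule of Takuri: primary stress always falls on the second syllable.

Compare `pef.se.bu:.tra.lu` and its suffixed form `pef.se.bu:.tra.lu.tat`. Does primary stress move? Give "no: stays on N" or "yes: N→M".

no: stays on 2

Base `pef.se.bu:.tra.lu` (5 syllables):
  The word has 5 syllables; the second syllable is syllable 2 (se).
  → primary stress on syllable 2.
Suffixed `pef.se.bu:.tra.lu.tat` (6 syllables):
  The word has 6 syllables; the second syllable is syllable 2 (se).
  → primary stress on syllable 2.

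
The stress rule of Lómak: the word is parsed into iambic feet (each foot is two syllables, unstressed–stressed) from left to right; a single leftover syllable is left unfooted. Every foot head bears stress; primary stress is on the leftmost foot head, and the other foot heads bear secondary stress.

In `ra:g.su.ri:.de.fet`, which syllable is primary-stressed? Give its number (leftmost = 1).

2

Parse left to right into iambic (σˈσ) feet: (ra:g.ˈsu) (ri:.ˈde) fet. Syllable 5 is left unfooted.
Foot heads (stressed positions): 2, 4.
End Rule Leftmost: primary stress on the leftmost head = syllable 2.
Primary stress: syllable 2 → ra:g.ˈsu.ri:.de.fet.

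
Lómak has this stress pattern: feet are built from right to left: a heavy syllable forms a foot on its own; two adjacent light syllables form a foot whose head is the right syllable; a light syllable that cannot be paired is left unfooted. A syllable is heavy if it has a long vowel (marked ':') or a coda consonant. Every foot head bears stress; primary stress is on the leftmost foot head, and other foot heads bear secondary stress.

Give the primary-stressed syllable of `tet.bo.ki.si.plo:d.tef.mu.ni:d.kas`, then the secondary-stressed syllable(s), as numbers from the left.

Weights: 1 tet H, 2 bo L, 3 ki L, 4 si L, 5 plo:d H, 6 tef H, 7 mu L, 8 ni:d H, 9 kas H.
Parse right to left (heavy = foot alone; LL = one foot; stranded L unfooted): (ˈtet) bo (ki.ˈsi) (ˈplo:d) (ˈtef) mu (ˈni:d) (ˈkas).
Foot heads: 1, 4, 5, 6, 8, 9.
Primary stress on the leftmost head = syllable 1.
Secondary stress on 4, 5, 6, 8, 9: ˈtet.bo.ki.ˌsi.ˌplo:d.ˌtef.mu.ˌni:d.ˌkas.

primary 1, secondary 4, 5, 6, 8, 9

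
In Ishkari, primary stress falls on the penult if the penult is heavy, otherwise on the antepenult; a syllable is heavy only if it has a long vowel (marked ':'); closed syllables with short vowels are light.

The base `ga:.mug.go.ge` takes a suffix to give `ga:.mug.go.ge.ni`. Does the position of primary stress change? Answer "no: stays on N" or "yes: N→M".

Base `ga:.mug.go.ge` (4 syllables):
  Weights: 2 mug L, 3 go L, 4 ge L.
  The penult (syllable 3, go) is light, so stress falls on the antepenult (syllable 2, mug).
  → primary stress on syllable 2.
Suffixed `ga:.mug.go.ge.ni` (5 syllables):
  Weights: 3 go L, 4 ge L, 5 ni L.
  The penult (syllable 4, ge) is light, so stress falls on the antepenult (syllable 3, go).
  → primary stress on syllable 3.

yes: 2→3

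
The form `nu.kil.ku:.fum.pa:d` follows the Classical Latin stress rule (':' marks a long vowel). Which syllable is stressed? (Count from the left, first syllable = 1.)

Classical Latin: stress the penult if heavy (long vowel or closed), else the antepenult.
Weights: 3 ku: H, 4 fum H, 5 pa:d H.
The penult (syllable 4, fum) is heavy, so it takes stress.
Stress on syllable 4: nu.kil.ku:.ˈfum.pa:d.

4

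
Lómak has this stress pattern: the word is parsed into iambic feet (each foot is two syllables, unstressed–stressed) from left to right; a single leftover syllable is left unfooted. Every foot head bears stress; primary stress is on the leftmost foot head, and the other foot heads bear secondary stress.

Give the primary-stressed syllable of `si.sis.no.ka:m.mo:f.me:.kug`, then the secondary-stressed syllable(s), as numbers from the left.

primary 2, secondary 4, 6

Parse left to right into iambic (σˈσ) feet: (si.ˈsis) (no.ˈka:m) (mo:f.ˈme:) kug. Syllable 7 is left unfooted.
Foot heads (stressed positions): 2, 4, 6.
End Rule Leftmost: primary stress on the leftmost head = syllable 2.
Secondary stress on 4, 6: si.ˈsis.no.ˌka:m.mo:f.ˌme:.kug.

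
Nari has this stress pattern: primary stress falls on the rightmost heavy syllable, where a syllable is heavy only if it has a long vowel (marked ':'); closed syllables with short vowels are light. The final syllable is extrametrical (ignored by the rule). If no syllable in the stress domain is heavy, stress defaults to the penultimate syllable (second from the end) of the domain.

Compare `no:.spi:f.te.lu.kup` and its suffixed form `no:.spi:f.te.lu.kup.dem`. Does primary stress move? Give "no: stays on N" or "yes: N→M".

Base `no:.spi:f.te.lu.kup` (5 syllables):
  The final syllable (5, kup) is extrametrical; the stress domain is syllables 1–4.
  Weights: 1 no: H, 2 spi:f H, 3 te L, 4 lu L.
  Heavy syllables in the domain: 1, 2. The rightmost is syllable 2 (spi:f).
  → primary stress on syllable 2.
Suffixed `no:.spi:f.te.lu.kup.dem` (6 syllables):
  The final syllable (6, dem) is extrametrical; the stress domain is syllables 1–5.
  Weights: 1 no: H, 2 spi:f H, 3 te L, 4 lu L, 5 kup L.
  Heavy syllables in the domain: 1, 2. The rightmost is syllable 2 (spi:f).
  → primary stress on syllable 2.

no: stays on 2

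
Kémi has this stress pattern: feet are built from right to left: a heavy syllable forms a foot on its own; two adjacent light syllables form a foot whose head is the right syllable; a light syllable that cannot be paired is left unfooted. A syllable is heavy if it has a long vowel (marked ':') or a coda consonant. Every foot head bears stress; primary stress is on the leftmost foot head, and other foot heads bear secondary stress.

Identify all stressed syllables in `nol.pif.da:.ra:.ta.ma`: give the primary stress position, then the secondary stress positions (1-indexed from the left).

Weights: 1 nol H, 2 pif H, 3 da: H, 4 ra: H, 5 ta L, 6 ma L.
Parse right to left (heavy = foot alone; LL = one foot; stranded L unfooted): (ˈnol) (ˈpif) (ˈda:) (ˈra:) (ta.ˈma).
Foot heads: 1, 2, 3, 4, 6.
Primary stress on the leftmost head = syllable 1.
Secondary stress on 2, 3, 4, 6: ˈnol.ˌpif.ˌda:.ˌra:.ta.ˌma.

primary 1, secondary 2, 3, 4, 6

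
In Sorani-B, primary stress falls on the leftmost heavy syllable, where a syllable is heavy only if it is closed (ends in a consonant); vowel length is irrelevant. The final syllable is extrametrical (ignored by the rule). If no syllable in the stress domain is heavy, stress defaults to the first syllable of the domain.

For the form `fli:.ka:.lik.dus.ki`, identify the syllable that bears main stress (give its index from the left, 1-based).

3

The final syllable (5, ki) is extrametrical; the stress domain is syllables 1–4.
Weights: 1 fli: L, 2 ka: L, 3 lik H, 4 dus H.
Heavy syllables in the domain: 3, 4. The leftmost is syllable 3 (lik).
Primary stress: syllable 3 → fli:.ka:.ˈlik.dus.ki.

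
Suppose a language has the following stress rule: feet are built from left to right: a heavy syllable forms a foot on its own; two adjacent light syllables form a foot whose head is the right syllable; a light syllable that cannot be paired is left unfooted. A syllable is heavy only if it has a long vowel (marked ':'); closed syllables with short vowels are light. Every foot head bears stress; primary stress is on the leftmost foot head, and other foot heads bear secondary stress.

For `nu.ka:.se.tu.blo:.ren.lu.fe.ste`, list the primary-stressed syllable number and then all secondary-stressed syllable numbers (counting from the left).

Weights: 1 nu L, 2 ka: H, 3 se L, 4 tu L, 5 blo: H, 6 ren L, 7 lu L, 8 fe L, 9 ste L.
Parse left to right (heavy = foot alone; LL = one foot; stranded L unfooted): nu (ˈka:) (se.ˈtu) (ˈblo:) (ren.ˈlu) (fe.ˈste).
Foot heads: 2, 4, 5, 7, 9.
Primary stress on the leftmost head = syllable 2.
Secondary stress on 4, 5, 7, 9: nu.ˈka:.se.ˌtu.ˌblo:.ren.ˌlu.fe.ˌste.

primary 2, secondary 4, 5, 7, 9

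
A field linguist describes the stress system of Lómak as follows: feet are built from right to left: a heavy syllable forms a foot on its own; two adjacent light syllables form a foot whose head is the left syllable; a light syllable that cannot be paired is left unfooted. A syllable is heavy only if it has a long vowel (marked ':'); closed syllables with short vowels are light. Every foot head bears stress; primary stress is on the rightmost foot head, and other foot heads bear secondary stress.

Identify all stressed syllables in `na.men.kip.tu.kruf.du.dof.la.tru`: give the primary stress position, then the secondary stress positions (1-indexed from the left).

primary 8, secondary 2, 4, 6

Weights: 1 na L, 2 men L, 3 kip L, 4 tu L, 5 kruf L, 6 du L, 7 dof L, 8 la L, 9 tru L.
Parse right to left (heavy = foot alone; LL = one foot; stranded L unfooted): na (ˈmen.kip) (ˈtu.kruf) (ˈdu.dof) (ˈla.tru).
Foot heads: 2, 4, 6, 8.
Primary stress on the rightmost head = syllable 8.
Secondary stress on 2, 4, 6: na.ˌmen.kip.ˌtu.kruf.ˌdu.dof.ˈla.tru.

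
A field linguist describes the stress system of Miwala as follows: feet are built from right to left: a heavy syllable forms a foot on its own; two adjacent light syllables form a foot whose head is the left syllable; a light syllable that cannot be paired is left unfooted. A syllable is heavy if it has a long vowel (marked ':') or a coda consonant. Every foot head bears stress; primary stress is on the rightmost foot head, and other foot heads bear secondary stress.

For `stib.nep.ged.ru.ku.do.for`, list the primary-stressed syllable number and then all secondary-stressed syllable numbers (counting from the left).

primary 7, secondary 1, 2, 3, 5

Weights: 1 stib H, 2 nep H, 3 ged H, 4 ru L, 5 ku L, 6 do L, 7 for H.
Parse right to left (heavy = foot alone; LL = one foot; stranded L unfooted): (ˈstib) (ˈnep) (ˈged) ru (ˈku.do) (ˈfor).
Foot heads: 1, 2, 3, 5, 7.
Primary stress on the rightmost head = syllable 7.
Secondary stress on 1, 2, 3, 5: ˌstib.ˌnep.ˌged.ru.ˌku.do.ˈfor.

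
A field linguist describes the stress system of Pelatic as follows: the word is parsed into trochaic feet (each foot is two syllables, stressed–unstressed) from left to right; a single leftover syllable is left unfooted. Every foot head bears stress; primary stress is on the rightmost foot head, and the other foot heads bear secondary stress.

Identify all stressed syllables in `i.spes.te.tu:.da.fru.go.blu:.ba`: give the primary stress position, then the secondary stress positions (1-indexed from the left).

Parse left to right into trochaic (ˈσσ) feet: (ˈi.spes) (ˈte.tu:) (ˈda.fru) (ˈgo.blu:) ba. Syllable 9 is left unfooted.
Foot heads (stressed positions): 1, 3, 5, 7.
End Rule Rightmost: primary stress on the rightmost head = syllable 7.
Secondary stress on 1, 3, 5: ˌi.spes.ˌte.tu:.ˌda.fru.ˈgo.blu:.ba.

primary 7, secondary 1, 3, 5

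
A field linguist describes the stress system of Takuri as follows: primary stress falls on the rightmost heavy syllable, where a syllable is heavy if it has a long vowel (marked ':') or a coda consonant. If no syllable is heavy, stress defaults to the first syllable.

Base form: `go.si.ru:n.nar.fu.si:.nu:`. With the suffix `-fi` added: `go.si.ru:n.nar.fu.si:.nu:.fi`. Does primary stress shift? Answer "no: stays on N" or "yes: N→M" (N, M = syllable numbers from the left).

Base `go.si.ru:n.nar.fu.si:.nu:` (7 syllables):
  Weights: 1 go L, 2 si L, 3 ru:n H, 4 nar H, 5 fu L, 6 si: H, 7 nu: H.
  Heavy syllables in the domain: 3, 4, 6, 7. The rightmost is syllable 7 (nu:).
  → primary stress on syllable 7.
Suffixed `go.si.ru:n.nar.fu.si:.nu:.fi` (8 syllables):
  Weights: 1 go L, 2 si L, 3 ru:n H, 4 nar H, 5 fu L, 6 si: H, 7 nu: H, 8 fi L.
  Heavy syllables in the domain: 3, 4, 6, 7. The rightmost is syllable 7 (nu:).
  → primary stress on syllable 7.

no: stays on 7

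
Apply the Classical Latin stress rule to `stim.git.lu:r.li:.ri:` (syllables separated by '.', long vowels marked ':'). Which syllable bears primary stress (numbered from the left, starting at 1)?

4

Classical Latin: stress the penult if heavy (long vowel or closed), else the antepenult.
Weights: 3 lu:r H, 4 li: H, 5 ri: H.
The penult (syllable 4, li:) is heavy, so it takes stress.
Stress on syllable 4: stim.git.lu:r.ˈli:.ri:.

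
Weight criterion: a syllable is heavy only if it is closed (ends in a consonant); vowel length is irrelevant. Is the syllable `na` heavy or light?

light

`na`: short vowel, open (no coda). Open (no coda) → light.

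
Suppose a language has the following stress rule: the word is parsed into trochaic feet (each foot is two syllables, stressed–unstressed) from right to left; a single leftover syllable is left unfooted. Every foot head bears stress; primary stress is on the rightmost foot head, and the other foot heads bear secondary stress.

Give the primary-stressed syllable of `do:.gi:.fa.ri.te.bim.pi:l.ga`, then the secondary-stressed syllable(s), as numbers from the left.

primary 7, secondary 1, 3, 5

Parse right to left into trochaic (ˈσσ) feet: (ˈdo:.gi:) (ˈfa.ri) (ˈte.bim) (ˈpi:l.ga).
Foot heads (stressed positions): 1, 3, 5, 7.
End Rule Rightmost: primary stress on the rightmost head = syllable 7.
Secondary stress on 1, 3, 5: ˌdo:.gi:.ˌfa.ri.ˌte.bim.ˈpi:l.ga.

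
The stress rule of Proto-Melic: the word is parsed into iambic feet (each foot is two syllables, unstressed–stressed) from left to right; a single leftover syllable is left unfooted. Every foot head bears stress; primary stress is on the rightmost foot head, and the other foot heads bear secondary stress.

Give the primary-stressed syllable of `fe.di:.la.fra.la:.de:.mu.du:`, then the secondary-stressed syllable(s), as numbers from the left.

Parse left to right into iambic (σˈσ) feet: (fe.ˈdi:) (la.ˈfra) (la:.ˈde:) (mu.ˈdu:).
Foot heads (stressed positions): 2, 4, 6, 8.
End Rule Rightmost: primary stress on the rightmost head = syllable 8.
Secondary stress on 2, 4, 6: fe.ˌdi:.la.ˌfra.la:.ˌde:.mu.ˈdu:.

primary 8, secondary 2, 4, 6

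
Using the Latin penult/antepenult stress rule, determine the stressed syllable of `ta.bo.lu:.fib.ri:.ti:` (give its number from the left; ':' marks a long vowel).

5

Classical Latin: stress the penult if heavy (long vowel or closed), else the antepenult.
Weights: 4 fib H, 5 ri: H, 6 ti: H.
The penult (syllable 5, ri:) is heavy, so it takes stress.
Stress on syllable 5: ta.bo.lu:.fib.ˈri:.ti:.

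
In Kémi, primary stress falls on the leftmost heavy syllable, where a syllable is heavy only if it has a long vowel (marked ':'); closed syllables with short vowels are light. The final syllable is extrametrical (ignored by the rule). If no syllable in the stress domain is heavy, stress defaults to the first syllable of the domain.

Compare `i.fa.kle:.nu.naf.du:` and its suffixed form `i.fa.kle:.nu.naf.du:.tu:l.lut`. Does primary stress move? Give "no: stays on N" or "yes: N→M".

Base `i.fa.kle:.nu.naf.du:` (6 syllables):
  The final syllable (6, du:) is extrametrical; the stress domain is syllables 1–5.
  Weights: 1 i L, 2 fa L, 3 kle: H, 4 nu L, 5 naf L.
  Heavy syllables in the domain: 3. The leftmost is syllable 3 (kle:).
  → primary stress on syllable 3.
Suffixed `i.fa.kle:.nu.naf.du:.tu:l.lut` (8 syllables):
  The final syllable (8, lut) is extrametrical; the stress domain is syllables 1–7.
  Weights: 1 i L, 2 fa L, 3 kle: H, 4 nu L, 5 naf L, 6 du: H, 7 tu:l H.
  Heavy syllables in the domain: 3, 6, 7. The leftmost is syllable 3 (kle:).
  → primary stress on syllable 3.

no: stays on 3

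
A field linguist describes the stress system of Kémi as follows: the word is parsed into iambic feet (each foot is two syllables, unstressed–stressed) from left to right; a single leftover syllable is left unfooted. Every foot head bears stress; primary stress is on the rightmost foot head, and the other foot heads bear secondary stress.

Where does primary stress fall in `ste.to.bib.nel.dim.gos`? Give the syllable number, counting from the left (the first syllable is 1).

Parse left to right into iambic (σˈσ) feet: (ste.ˈto) (bib.ˈnel) (dim.ˈgos).
Foot heads (stressed positions): 2, 4, 6.
End Rule Rightmost: primary stress on the rightmost head = syllable 6.
Primary stress: syllable 6 → ste.to.bib.nel.dim.ˈgos.

6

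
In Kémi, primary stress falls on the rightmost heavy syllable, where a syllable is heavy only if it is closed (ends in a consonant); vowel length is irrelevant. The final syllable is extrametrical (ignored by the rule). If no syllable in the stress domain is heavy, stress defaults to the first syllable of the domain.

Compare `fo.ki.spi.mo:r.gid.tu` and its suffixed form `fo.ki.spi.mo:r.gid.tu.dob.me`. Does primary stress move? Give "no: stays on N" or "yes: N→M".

Base `fo.ki.spi.mo:r.gid.tu` (6 syllables):
  The final syllable (6, tu) is extrametrical; the stress domain is syllables 1–5.
  Weights: 1 fo L, 2 ki L, 3 spi L, 4 mo:r H, 5 gid H.
  Heavy syllables in the domain: 4, 5. The rightmost is syllable 5 (gid).
  → primary stress on syllable 5.
Suffixed `fo.ki.spi.mo:r.gid.tu.dob.me` (8 syllables):
  The final syllable (8, me) is extrametrical; the stress domain is syllables 1–7.
  Weights: 1 fo L, 2 ki L, 3 spi L, 4 mo:r H, 5 gid H, 6 tu L, 7 dob H.
  Heavy syllables in the domain: 4, 5, 7. The rightmost is syllable 7 (dob).
  → primary stress on syllable 7.

yes: 5→7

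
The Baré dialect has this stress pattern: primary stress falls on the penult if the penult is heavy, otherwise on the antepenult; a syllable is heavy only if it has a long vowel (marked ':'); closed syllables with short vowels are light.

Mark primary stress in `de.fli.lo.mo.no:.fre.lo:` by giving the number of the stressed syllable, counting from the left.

Weights: 5 no: H, 6 fre L, 7 lo: H.
The penult (syllable 6, fre) is light, so stress falls on the antepenult (syllable 5, no:).
Primary stress: syllable 5 → de.fli.lo.mo.ˈno:.fre.lo:.

5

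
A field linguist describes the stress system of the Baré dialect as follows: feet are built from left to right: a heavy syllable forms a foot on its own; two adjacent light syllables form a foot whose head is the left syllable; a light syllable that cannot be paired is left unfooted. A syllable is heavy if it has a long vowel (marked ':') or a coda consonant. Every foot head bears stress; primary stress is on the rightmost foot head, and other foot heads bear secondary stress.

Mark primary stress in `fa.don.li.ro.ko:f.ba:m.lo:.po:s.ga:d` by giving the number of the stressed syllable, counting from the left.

9

Weights: 1 fa L, 2 don H, 3 li L, 4 ro L, 5 ko:f H, 6 ba:m H, 7 lo: H, 8 po:s H, 9 ga:d H.
Parse left to right (heavy = foot alone; LL = one foot; stranded L unfooted): fa (ˈdon) (ˈli.ro) (ˈko:f) (ˈba:m) (ˈlo:) (ˈpo:s) (ˈga:d).
Foot heads: 2, 3, 5, 6, 7, 8, 9.
Primary stress on the rightmost head = syllable 9.
Primary stress: syllable 9 → fa.don.li.ro.ko:f.ba:m.lo:.po:s.ˈga:d.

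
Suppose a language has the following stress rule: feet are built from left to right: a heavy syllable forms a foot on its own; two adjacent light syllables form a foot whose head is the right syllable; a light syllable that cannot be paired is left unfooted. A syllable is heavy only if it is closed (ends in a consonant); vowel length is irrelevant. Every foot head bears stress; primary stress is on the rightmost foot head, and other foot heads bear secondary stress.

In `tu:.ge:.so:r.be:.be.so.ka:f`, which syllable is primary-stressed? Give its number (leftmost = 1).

7

Weights: 1 tu: L, 2 ge: L, 3 so:r H, 4 be: L, 5 be L, 6 so L, 7 ka:f H.
Parse left to right (heavy = foot alone; LL = one foot; stranded L unfooted): (tu:.ˈge:) (ˈso:r) (be:.ˈbe) so (ˈka:f).
Foot heads: 2, 3, 5, 7.
Primary stress on the rightmost head = syllable 7.
Primary stress: syllable 7 → tu:.ge:.so:r.be:.be.so.ˈka:f.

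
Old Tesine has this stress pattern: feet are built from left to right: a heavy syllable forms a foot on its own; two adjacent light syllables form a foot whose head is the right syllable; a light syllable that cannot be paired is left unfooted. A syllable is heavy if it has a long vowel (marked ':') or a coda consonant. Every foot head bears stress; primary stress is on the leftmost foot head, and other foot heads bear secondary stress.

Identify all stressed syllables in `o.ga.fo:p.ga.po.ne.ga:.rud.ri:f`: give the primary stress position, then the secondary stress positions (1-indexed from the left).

primary 2, secondary 3, 5, 7, 8, 9

Weights: 1 o L, 2 ga L, 3 fo:p H, 4 ga L, 5 po L, 6 ne L, 7 ga: H, 8 rud H, 9 ri:f H.
Parse left to right (heavy = foot alone; LL = one foot; stranded L unfooted): (o.ˈga) (ˈfo:p) (ga.ˈpo) ne (ˈga:) (ˈrud) (ˈri:f).
Foot heads: 2, 3, 5, 7, 8, 9.
Primary stress on the leftmost head = syllable 2.
Secondary stress on 3, 5, 7, 8, 9: o.ˈga.ˌfo:p.ga.ˌpo.ne.ˌga:.ˌrud.ˌri:f.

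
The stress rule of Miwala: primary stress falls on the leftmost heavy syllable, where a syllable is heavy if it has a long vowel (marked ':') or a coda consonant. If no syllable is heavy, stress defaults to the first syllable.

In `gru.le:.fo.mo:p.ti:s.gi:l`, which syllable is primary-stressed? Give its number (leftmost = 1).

2

Weights: 1 gru L, 2 le: H, 3 fo L, 4 mo:p H, 5 ti:s H, 6 gi:l H.
Heavy syllables in the domain: 2, 4, 5, 6. The leftmost is syllable 2 (le:).
Primary stress: syllable 2 → gru.ˈle:.fo.mo:p.ti:s.gi:l.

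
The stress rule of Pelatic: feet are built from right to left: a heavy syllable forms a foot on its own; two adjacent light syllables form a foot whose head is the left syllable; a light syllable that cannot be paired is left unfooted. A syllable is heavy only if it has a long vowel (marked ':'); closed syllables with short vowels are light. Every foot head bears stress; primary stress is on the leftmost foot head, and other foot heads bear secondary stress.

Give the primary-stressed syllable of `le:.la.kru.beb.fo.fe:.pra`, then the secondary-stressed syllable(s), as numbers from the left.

primary 1, secondary 2, 4, 6

Weights: 1 le: H, 2 la L, 3 kru L, 4 beb L, 5 fo L, 6 fe: H, 7 pra L.
Parse right to left (heavy = foot alone; LL = one foot; stranded L unfooted): (ˈle:) (ˈla.kru) (ˈbeb.fo) (ˈfe:) pra.
Foot heads: 1, 2, 4, 6.
Primary stress on the leftmost head = syllable 1.
Secondary stress on 2, 4, 6: ˈle:.ˌla.kru.ˌbeb.fo.ˌfe:.pra.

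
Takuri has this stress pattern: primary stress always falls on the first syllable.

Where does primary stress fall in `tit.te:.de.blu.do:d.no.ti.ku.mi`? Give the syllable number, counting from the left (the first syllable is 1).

1

The word has 9 syllables; the first syllable is syllable 1 (tit).
Primary stress: syllable 1 → ˈtit.te:.de.blu.do:d.no.ti.ku.mi.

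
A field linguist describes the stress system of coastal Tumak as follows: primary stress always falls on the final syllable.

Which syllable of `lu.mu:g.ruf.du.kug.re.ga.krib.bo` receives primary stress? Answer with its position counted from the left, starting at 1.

The word has 9 syllables; the final syllable is syllable 9 (bo).
Primary stress: syllable 9 → lu.mu:g.ruf.du.kug.re.ga.krib.ˈbo.

9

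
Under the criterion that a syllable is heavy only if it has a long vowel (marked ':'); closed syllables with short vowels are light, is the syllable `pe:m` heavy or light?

heavy

`pe:m`: long vowel, closed (coda /m/). Long vowel → heavy.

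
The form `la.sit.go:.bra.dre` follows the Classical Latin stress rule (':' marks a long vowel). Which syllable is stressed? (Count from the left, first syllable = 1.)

3

Classical Latin: stress the penult if heavy (long vowel or closed), else the antepenult.
Weights: 3 go: H, 4 bra L, 5 dre L.
The penult (syllable 4, bra) is light, so stress falls on the antepenult (syllable 3, go:).
Stress on syllable 3: la.sit.ˈgo:.bra.dre.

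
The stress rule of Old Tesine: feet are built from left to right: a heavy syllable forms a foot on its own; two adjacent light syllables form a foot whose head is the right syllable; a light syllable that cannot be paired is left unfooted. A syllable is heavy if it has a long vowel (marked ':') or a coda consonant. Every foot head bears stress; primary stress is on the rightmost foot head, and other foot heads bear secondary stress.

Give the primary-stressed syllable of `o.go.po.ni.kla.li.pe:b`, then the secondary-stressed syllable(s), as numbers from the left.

Weights: 1 o L, 2 go L, 3 po L, 4 ni L, 5 kla L, 6 li L, 7 pe:b H.
Parse left to right (heavy = foot alone; LL = one foot; stranded L unfooted): (o.ˈgo) (po.ˈni) (kla.ˈli) (ˈpe:b).
Foot heads: 2, 4, 6, 7.
Primary stress on the rightmost head = syllable 7.
Secondary stress on 2, 4, 6: o.ˌgo.po.ˌni.kla.ˌli.ˈpe:b.

primary 7, secondary 2, 4, 6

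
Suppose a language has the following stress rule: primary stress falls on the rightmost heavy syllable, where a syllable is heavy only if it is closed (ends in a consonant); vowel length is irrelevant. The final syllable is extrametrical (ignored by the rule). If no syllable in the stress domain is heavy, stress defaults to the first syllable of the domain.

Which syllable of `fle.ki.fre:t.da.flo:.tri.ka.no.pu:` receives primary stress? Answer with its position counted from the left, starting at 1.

The final syllable (9, pu:) is extrametrical; the stress domain is syllables 1–8.
Weights: 1 fle L, 2 ki L, 3 fre:t H, 4 da L, 5 flo: L, 6 tri L, 7 ka L, 8 no L.
Heavy syllables in the domain: 3. The rightmost is syllable 3 (fre:t).
Primary stress: syllable 3 → fle.ki.ˈfre:t.da.flo:.tri.ka.no.pu:.

3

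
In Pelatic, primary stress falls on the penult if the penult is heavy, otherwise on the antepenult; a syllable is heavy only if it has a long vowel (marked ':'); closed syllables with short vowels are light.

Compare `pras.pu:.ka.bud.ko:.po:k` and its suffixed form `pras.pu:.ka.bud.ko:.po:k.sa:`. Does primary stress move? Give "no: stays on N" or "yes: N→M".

yes: 5→6

Base `pras.pu:.ka.bud.ko:.po:k` (6 syllables):
  Weights: 4 bud L, 5 ko: H, 6 po:k H.
  The penult (syllable 5, ko:) is heavy, so it takes stress.
  → primary stress on syllable 5.
Suffixed `pras.pu:.ka.bud.ko:.po:k.sa:` (7 syllables):
  Weights: 5 ko: H, 6 po:k H, 7 sa: H.
  The penult (syllable 6, po:k) is heavy, so it takes stress.
  → primary stress on syllable 6.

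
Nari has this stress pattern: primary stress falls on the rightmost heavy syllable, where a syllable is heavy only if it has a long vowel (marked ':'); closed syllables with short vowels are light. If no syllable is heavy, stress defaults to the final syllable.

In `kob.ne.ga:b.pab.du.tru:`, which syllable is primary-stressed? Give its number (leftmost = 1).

Weights: 1 kob L, 2 ne L, 3 ga:b H, 4 pab L, 5 du L, 6 tru: H.
Heavy syllables in the domain: 3, 6. The rightmost is syllable 6 (tru:).
Primary stress: syllable 6 → kob.ne.ga:b.pab.du.ˈtru:.

6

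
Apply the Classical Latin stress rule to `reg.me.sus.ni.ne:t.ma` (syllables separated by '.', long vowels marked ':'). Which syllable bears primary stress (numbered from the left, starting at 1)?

5

Classical Latin: stress the penult if heavy (long vowel or closed), else the antepenult.
Weights: 4 ni L, 5 ne:t H, 6 ma L.
The penult (syllable 5, ne:t) is heavy, so it takes stress.
Stress on syllable 5: reg.me.sus.ni.ˈne:t.ma.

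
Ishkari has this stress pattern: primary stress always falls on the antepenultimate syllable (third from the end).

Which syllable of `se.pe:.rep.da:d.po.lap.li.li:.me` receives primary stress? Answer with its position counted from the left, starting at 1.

7

The word has 9 syllables; the antepenultimate syllable (third from the end) is syllable 7 (li).
Primary stress: syllable 7 → se.pe:.rep.da:d.po.lap.ˈli.li:.me.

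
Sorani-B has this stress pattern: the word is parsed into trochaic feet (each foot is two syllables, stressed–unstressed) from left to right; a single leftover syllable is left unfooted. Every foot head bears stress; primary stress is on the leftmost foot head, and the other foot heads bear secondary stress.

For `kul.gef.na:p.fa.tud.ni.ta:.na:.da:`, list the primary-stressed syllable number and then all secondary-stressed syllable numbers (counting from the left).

primary 1, secondary 3, 5, 7

Parse left to right into trochaic (ˈσσ) feet: (ˈkul.gef) (ˈna:p.fa) (ˈtud.ni) (ˈta:.na:) da:. Syllable 9 is left unfooted.
Foot heads (stressed positions): 1, 3, 5, 7.
End Rule Leftmost: primary stress on the leftmost head = syllable 1.
Secondary stress on 3, 5, 7: ˈkul.gef.ˌna:p.fa.ˌtud.ni.ˌta:.na:.da:.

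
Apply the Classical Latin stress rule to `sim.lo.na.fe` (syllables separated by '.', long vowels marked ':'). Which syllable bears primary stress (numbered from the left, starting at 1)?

Classical Latin: stress the penult if heavy (long vowel or closed), else the antepenult.
Weights: 2 lo L, 3 na L, 4 fe L.
The penult (syllable 3, na) is light, so stress falls on the antepenult (syllable 2, lo).
Stress on syllable 2: sim.ˈlo.na.fe.

2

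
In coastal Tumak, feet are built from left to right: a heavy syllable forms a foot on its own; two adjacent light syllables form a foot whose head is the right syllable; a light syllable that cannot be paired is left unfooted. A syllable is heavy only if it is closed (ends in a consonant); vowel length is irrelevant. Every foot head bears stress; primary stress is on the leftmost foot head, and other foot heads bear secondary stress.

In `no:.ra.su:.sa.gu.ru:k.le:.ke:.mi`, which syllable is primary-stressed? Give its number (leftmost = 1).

2

Weights: 1 no: L, 2 ra L, 3 su: L, 4 sa L, 5 gu L, 6 ru:k H, 7 le: L, 8 ke: L, 9 mi L.
Parse left to right (heavy = foot alone; LL = one foot; stranded L unfooted): (no:.ˈra) (su:.ˈsa) gu (ˈru:k) (le:.ˈke:) mi.
Foot heads: 2, 4, 6, 8.
Primary stress on the leftmost head = syllable 2.
Primary stress: syllable 2 → no:.ˈra.su:.sa.gu.ru:k.le:.ke:.mi.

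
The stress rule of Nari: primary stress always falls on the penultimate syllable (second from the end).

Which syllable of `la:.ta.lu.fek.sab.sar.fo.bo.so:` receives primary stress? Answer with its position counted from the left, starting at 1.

The word has 9 syllables; the penultimate syllable (second from the end) is syllable 8 (bo).
Primary stress: syllable 8 → la:.ta.lu.fek.sab.sar.fo.ˈbo.so:.

8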